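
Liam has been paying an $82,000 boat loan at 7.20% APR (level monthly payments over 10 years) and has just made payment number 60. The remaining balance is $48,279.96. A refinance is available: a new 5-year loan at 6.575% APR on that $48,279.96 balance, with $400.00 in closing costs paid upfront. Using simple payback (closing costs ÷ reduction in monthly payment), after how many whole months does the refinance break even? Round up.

Current payment = 82,000 × 7.2%/12 / (1 − (1+0.0060000)^−120) = $960.56.
Refinanced payment = 48,279.96 × 0.0054792 / (1 − (1+0.0054792)^−60) = $946.35.
Monthly savings = $960.56 − $946.35 = $14.21.
Break-even = $400.00 / $14.21 = 28.15 → 29 months.

29 months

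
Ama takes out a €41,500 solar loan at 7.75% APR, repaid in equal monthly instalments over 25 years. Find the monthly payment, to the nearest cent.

Monthly rate = 7.75%/12 = 0.0064583; payment = 41,500 × 0.0064583 / (1 − (1+0.0064583)^−300) = €313.46.

€313.46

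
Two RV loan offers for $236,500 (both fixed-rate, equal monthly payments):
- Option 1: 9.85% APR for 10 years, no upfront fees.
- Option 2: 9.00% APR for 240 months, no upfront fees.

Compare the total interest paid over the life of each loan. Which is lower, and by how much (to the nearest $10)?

Option 1 by $137,990

Option 1: at 9.85% the monthly rate is 0.0082083, so the payment is 236,500 × 0.0082083 / (1 − 1.0082083^−120) = $3,105.75.
Total interest on Option 1 = 120 × $3,105.75 − $236,500 = $136,190.00.
Option 2: at 9.00% the monthly rate is 0.0075000, so the payment is 236,500 × 0.0075000 / (1 − 1.0075000^−240) = $2,127.85.
Total interest on Option 2 = 240 × $2,127.85 − $236,500 = $274,184.00.
Option 1 is lower by $137,994.00.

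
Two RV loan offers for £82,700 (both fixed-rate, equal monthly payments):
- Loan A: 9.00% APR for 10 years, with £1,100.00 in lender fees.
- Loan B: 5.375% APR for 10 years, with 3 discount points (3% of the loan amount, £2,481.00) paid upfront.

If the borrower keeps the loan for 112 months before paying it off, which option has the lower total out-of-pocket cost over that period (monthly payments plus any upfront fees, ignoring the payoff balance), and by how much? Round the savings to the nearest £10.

Loan B by £16,000

Loan A: at 9.00% the monthly rate is 0.0075000, so the payment is 82,700 × 0.0075000 / (1 − 1.0075000^−120) = £1,047.61.
Loan B: monthly rate = 5.375%/12 = 0.0044792; payment = 82,700 × 0.0044792 / (1 − (1+0.0044792)^−120) = £892.40.
Over 112 months: Loan A costs 112 × £1,047.61 + £1,100.00 = £118,432.32; Loan B costs 112 × £892.40 + £2,481.00 = £102,429.80.
Loan B is cheaper by £118,432.32 − £102,429.80 = £16,002.52.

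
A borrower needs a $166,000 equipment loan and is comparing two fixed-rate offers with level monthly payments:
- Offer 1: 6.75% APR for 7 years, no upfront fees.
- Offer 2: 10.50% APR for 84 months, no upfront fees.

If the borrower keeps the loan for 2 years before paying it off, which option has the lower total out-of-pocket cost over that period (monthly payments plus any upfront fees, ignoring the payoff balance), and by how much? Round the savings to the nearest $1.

Offer 1: monthly rate = 6.75%/12 = 0.0056250; payment = 166,000 × 0.0056250 / (1 − (1+0.0056250)^−84) = $2,485.15.
Offer 2: at 10.50% the monthly rate is 0.0087500, so the payment is 166,000 × 0.0087500 / (1 − 1.0087500^−84) = $2,798.87.
Over 24 months: Offer 1 costs 24 × $2,485.15 = $59,643.60; Offer 2 costs 24 × $2,798.87 = $67,172.88.
Offer 1 is cheaper by $67,172.88 − $59,643.60 = $7,529.28.

Offer 1 by $7,529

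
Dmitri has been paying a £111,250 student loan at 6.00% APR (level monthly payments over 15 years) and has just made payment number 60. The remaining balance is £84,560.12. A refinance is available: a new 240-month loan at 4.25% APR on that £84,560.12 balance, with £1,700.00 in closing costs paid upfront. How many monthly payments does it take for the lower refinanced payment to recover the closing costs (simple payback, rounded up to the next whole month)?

Current payment = 111,250 × 6%/12 / (1 − (1+0.0050000)^−180) = £938.79.
Refinanced payment = 84,560.12 × 0.0035417 / (1 − (1+0.0035417)^−240) = £523.63.
Monthly savings = £938.79 − £523.63 = £415.16.
Break-even = £1,700.00 / £415.16 = 4.09 → 5 months.

5 months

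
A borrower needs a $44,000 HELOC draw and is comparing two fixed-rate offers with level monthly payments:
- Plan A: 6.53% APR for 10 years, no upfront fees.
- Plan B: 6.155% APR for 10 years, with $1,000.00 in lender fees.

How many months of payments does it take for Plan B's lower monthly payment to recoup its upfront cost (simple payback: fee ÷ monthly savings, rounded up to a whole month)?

Plan A: monthly rate = 6.53%/12 = 0.0054417; payment = 44,000 × 0.0054417 / (1 − (1+0.0054417)^−120) = $500.28.
Plan B: at 6.155% the monthly rate is 0.0051292, so the payment is 44,000 × 0.0051292 / (1 − 1.0051292^−120) = $491.92.
Monthly savings = $500.28 − $491.92 = $8.36.
Break-even = $1,000.00 / $8.36 = 119.62 → 120 months.

120 months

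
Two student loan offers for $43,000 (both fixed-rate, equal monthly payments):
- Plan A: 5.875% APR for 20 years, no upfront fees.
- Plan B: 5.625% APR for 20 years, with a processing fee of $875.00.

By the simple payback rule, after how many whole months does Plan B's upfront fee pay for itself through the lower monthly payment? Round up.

Plan A: at 5.875% the monthly rate is 0.0048958, so the payment is 43,000 × 0.0048958 / (1 − 1.0048958^−240) = $304.97.
Plan B: monthly rate = 5.625%/12 = 0.0046875; payment = 43,000 × 0.0046875 / (1 − (1+0.0046875)^−240) = $298.84.
Monthly savings = $304.97 − $298.84 = $6.13.
Break-even = $875.00 / $6.13 = 142.74 → 143 months.

143 months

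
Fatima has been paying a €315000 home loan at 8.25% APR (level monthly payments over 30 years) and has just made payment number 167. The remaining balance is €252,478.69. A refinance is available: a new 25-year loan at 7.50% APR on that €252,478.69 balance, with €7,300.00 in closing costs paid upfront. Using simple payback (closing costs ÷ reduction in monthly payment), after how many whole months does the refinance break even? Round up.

Current payment = 315,000 × 8.25%/12 / (1 − (1+0.0068750)^−360) = €2,366.49.
Refinanced payment = 252,478.69 × 0.0062500 / (1 − (1+0.0062500)^−300) = €1,865.80.
Monthly savings = €2,366.49 − €1,865.80 = €500.69.
Break-even = €7,300.00 / €500.69 = 14.58 → 15 months.

15 months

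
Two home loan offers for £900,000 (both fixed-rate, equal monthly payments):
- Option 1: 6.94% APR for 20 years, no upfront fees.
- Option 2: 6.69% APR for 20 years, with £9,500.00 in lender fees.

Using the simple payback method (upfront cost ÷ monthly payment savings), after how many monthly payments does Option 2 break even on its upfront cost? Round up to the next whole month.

71 months

Option 1: monthly rate = 6.94%/12 = 0.0057833; payment = 900,000 × 0.0057833 / (1 − (1+0.0057833)^−240) = £6,945.31.
Option 2: at 6.69% the monthly rate is 0.0055750, so the payment is 900,000 × 0.0055750 / (1 − 1.0055750^−240) = £6,811.21.
Monthly savings = £6,945.31 − £6,811.21 = £134.10.
Break-even = £9,500.00 / £134.10 = 70.84 → 71 months.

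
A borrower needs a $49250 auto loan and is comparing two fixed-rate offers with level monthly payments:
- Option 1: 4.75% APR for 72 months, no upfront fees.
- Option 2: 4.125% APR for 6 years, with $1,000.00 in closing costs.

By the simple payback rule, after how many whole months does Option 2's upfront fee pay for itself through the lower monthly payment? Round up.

Option 1: at 4.75% the monthly rate is 0.0039583, so the payment is 49,250 × 0.0039583 / (1 − 1.0039583^−72) = $787.47.
Option 2: at 4.125% the monthly rate is 0.0034375, so the payment is 49,250 × 0.0034375 / (1 − 1.0034375^−72) = $773.33.
Monthly savings = $787.47 − $773.33 = $14.14.
Break-even = $1,000.00 / $14.14 = 70.72 → 71 months.

71 months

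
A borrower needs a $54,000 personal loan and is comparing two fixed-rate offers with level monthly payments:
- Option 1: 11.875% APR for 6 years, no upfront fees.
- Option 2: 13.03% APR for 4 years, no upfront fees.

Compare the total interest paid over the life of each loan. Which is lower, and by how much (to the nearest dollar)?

Option 2 by $6,183

Option 1: at 11.875% the monthly rate is 0.0098958, so the payment is 54,000 × 0.0098958 / (1 − 1.0098958^−72) = $1,052.20.
Total interest on Option 1 = 72 × $1,052.20 − $54,000 = $21,758.40.
Option 2: monthly rate = 13.03%/12 = 0.0108583; payment = 54,000 × 0.0108583 / (1 − (1+0.0108583)^−48) = $1,449.49.
Total interest on Option 2 = 48 × $1,449.49 − $54,000 = $15,575.52.
Option 2 is lower by $6,182.88.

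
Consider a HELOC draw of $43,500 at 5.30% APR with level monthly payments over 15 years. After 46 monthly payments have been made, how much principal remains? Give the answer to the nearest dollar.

With monthly rate i = 5.3%/12 = 0.0044167, the balance after k of n payments is P · [(1+i)^n − (1+i)^k] / [(1+i)^n − 1].
(1+0.0044167)^180 = 2.21056807 and (1+0.0044167)^46 = 1.22472867, so the balance is 43,500 × (2.21056807 − 1.22472867) / (2.21056807 − 1) = $35,424.70.

$35,425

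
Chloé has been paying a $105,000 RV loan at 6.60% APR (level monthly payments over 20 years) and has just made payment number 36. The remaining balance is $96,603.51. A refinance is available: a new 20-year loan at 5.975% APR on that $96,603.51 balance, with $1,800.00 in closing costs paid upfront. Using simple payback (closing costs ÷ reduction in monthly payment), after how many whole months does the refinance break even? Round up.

Current payment = 105,000 × 6.6%/12 / (1 − (1+0.0055000)^−240) = $789.05.
Refinanced payment = 96,603.51 × 0.0049792 / (1 − (1+0.0049792)^−240) = $690.70.
Monthly savings = $789.05 − $690.70 = $98.35.
Break-even = $1,800.00 / $98.35 = 18.30 → 19 months.

19 months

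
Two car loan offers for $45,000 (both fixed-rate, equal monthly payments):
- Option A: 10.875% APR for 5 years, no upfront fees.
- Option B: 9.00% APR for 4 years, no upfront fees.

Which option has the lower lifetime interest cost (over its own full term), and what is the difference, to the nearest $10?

Option B by $4,780

Option A: monthly rate = 10.875%/12 = 0.0090625; payment = 45,000 × 0.0090625 / (1 − (1+0.0090625)^−60) = $975.61.
Total interest on Option A = 60 × $975.61 − $45,000 = $13,536.60.
Option B: at 9.00% the monthly rate is 0.0075000, so the payment is 45,000 × 0.0075000 / (1 − 1.0075000^−48) = $1,119.83.
Total interest on Option B = 48 × $1,119.83 − $45,000 = $8,751.84.
Option B is lower by $4,784.76.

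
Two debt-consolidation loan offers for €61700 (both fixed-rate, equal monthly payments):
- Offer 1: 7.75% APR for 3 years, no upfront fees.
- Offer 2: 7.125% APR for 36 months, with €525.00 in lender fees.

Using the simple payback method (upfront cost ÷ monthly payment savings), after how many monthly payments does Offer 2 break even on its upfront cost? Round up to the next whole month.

30 months

Offer 1: monthly rate = 7.75%/12 = 0.0064583; payment = 61,700 × 0.0064583 / (1 − (1+0.0064583)^−36) = €1,926.35.
Offer 2: at 7.125% the monthly rate is 0.0059375, so the payment is 61,700 × 0.0059375 / (1 − 1.0059375^−36) = €1,908.65.
Monthly savings = €1,926.35 − €1,908.65 = €17.70.
Break-even = €525.00 / €17.70 = 29.66 → 30 months.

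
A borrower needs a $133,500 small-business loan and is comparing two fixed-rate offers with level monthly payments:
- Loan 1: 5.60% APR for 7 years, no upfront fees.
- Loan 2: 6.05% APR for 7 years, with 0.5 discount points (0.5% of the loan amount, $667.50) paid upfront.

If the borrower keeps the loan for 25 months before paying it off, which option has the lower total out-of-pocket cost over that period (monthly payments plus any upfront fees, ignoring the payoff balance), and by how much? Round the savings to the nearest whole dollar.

Loan 1: at 5.60% the monthly rate is 0.0046667, so the payment is 133,500 × 0.0046667 / (1 − 1.0046667^−84) = $1,924.74.
Loan 2: at 6.05% the monthly rate is 0.0050417, so the payment is 133,500 × 0.0050417 / (1 − 1.0050417^−84) = $1,953.44.
Over 25 months: Loan 1 costs 25 × $1,924.74 = $48,118.50; Loan 2 costs 25 × $1,953.44 + $667.50 = $49,503.50.
Loan 1 is cheaper by $49,503.50 − $48,118.50 = $1,385.00.

Loan 1 by $1,385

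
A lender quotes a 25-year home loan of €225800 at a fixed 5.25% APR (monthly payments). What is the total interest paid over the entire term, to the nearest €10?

At 5.25% the monthly rate is 0.0043750, so the payment is 225,800 × 0.0043750 / (1 − 1.0043750^−300) = €1,353.10.
Total paid = 300 × €1,353.10 = €405,930.00; interest = €405,930.00 − €225,800 = €180,130.00.

€180,130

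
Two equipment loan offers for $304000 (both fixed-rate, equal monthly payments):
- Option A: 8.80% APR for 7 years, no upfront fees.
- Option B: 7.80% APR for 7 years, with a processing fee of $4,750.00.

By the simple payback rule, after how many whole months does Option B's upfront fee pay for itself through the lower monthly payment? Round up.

Option A: at 8.80% the monthly rate is 0.0073333, so the payment is 304,000 × 0.0073333 / (1 − 1.0073333^−84) = $4,860.28.
Option B: at 7.80% the monthly rate is 0.0065000, so the payment is 304,000 × 0.0065000 / (1 − 1.0065000^−84) = $4,707.97.
Monthly savings = $4,860.28 − $4,707.97 = $152.31.
Break-even = $4,750.00 / $152.31 = 31.19 → 32 months.

32 months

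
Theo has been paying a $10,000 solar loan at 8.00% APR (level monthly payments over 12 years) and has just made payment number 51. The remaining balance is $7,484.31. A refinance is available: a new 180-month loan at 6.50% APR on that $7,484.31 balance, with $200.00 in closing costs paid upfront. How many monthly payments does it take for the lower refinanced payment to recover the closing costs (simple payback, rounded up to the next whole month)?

5 months

Current payment = 10,000 × 8%/12 / (1 − (1+0.0066667)^−144) = $108.25.
Refinanced payment = 7,484.31 × 0.0054167 / (1 − (1+0.0054167)^−180) = $65.20.
Monthly savings = $108.25 − $65.20 = $43.05.
Break-even = $200.00 / $43.05 = 4.65 → 5 months.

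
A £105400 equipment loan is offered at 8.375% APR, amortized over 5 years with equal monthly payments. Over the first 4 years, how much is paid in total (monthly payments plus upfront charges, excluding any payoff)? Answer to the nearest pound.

£103,493

Monthly rate = 8.375%/12 = 0.0069792; payment = 105,400 × 0.0069792 / (1 − (1+0.0069792)^−60) = £2,156.10.
Total outlay = 48 × £2,156.10 = £103,492.80.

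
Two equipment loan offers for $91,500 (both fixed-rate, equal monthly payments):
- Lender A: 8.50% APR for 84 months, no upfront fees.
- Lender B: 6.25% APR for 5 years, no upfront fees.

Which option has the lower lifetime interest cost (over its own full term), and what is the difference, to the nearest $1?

Lender B by $14,943

Lender A: at 8.50% the monthly rate is 0.0070833, so the payment is 91,500 × 0.0070833 / (1 − 1.0070833^−84) = $1,449.04.
Total interest on Lender A = 84 × $1,449.04 − $91,500 = $30,219.36.
Lender B: monthly rate = 6.25%/12 = 0.0052083; payment = 91,500 × 0.0052083 / (1 − (1+0.0052083)^−60) = $1,779.61.
Total interest on Lender B = 60 × $1,779.61 − $91,500 = $15,276.60.
Lender B is lower by $14,942.76.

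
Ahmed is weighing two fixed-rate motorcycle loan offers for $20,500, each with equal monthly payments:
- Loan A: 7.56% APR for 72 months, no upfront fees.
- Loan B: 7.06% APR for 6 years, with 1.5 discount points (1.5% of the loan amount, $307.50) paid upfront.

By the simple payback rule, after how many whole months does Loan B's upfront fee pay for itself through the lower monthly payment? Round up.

Loan A: monthly rate = 7.56%/12 = 0.0063000; payment = 20,500 × 0.0063000 / (1 − (1+0.0063000)^−72) = $355.04.
Loan B: at 7.06% the monthly rate is 0.0058833, so the payment is 20,500 × 0.0058833 / (1 − 1.0058833^−72) = $350.10.
Monthly savings = $355.04 − $350.10 = $4.94.
Break-even = $307.50 / $4.94 = 62.25 → 63 months.

63 months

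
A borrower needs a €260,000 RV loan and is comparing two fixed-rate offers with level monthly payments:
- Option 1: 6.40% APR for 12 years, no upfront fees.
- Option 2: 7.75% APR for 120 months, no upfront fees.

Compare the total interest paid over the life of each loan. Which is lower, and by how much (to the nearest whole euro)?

Option 1: at 6.40% the monthly rate is 0.0053333, so the payment is 260,000 × 0.0053333 / (1 − 1.0053333^−144) = €2,591.36.
Total interest on Option 1 = 144 × €2,591.36 − €260,000 = €113,155.84.
Option 2: at 7.75% the monthly rate is 0.0064583, so the payment is 260,000 × 0.0064583 / (1 − 1.0064583^−120) = €3,120.28.
Total interest on Option 2 = 120 × €3,120.28 − €260,000 = €114,433.60.
Option 1 is lower by €1,277.76.

Option 1 by €1,278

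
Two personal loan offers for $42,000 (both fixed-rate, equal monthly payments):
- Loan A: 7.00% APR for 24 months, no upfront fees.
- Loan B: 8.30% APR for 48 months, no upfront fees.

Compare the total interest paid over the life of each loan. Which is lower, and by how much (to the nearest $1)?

Loan A by $4,370

Loan A: at 7.00% the monthly rate is 0.0058333, so the payment is 42,000 × 0.0058333 / (1 − 1.0058333^−24) = $1,880.45.
Total interest on Loan A = 24 × $1,880.45 − $42,000 = $3,130.80.
Loan B: monthly rate = 8.3%/12 = 0.0069167; payment = 42,000 × 0.0069167 / (1 − (1+0.0069167)^−48) = $1,031.27.
Total interest on Loan B = 48 × $1,031.27 − $42,000 = $7,500.96.
Loan A is lower by $4,370.16.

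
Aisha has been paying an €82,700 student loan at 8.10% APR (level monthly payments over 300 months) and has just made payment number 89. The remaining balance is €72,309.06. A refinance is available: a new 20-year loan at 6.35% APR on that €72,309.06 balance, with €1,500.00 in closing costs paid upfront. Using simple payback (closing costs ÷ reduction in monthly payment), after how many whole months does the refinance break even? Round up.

14 months

Current payment = 82,700 × 8.1%/12 / (1 − (1+0.0067500)^−300) = €643.78.
Refinanced payment = 72,309.06 × 0.0052917 / (1 − (1+0.0052917)^−240) = €532.75.
Monthly savings = €643.78 − €532.75 = €111.03.
Break-even = €1,500.00 / €111.03 = 13.51 → 14 months.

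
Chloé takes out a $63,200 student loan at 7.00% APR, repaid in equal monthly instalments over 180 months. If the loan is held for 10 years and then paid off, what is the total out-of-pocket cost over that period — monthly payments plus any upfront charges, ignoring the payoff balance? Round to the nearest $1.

Monthly rate = 7%/12 = 0.0058333; payment = 63,200 × 0.0058333 / (1 − (1+0.0058333)^−180) = $568.06.
Total outlay = 120 × $568.06 = $68,167.20.

$68,167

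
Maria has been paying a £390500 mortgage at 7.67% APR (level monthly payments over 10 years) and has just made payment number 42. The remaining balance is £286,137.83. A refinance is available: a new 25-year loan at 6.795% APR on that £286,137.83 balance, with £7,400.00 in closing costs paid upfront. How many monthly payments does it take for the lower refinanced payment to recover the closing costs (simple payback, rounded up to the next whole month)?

3 months

Current payment = 390,500 × 7.67%/12 / (1 − (1+0.0063917)^−120) = £4,670.03.
Refinanced payment = 286,137.83 × 0.0056625 / (1 − (1+0.0056625)^−300) = £1,985.10.
Monthly savings = £4,670.03 − £1,985.10 = £2,684.93.
Break-even = £7,400.00 / £2,684.93 = 2.76 → 3 months.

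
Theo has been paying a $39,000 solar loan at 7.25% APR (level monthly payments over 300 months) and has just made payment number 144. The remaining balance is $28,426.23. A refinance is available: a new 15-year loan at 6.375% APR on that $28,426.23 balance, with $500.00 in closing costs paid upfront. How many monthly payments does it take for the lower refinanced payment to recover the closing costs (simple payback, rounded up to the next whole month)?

14 months

Current payment = 39,000 × 7.25%/12 / (1 − (1+0.0060417)^−300) = $281.89.
Refinanced payment = 28,426.23 × 0.0053125 / (1 − (1+0.0053125)^−180) = $245.67.
Monthly savings = $281.89 − $245.67 = $36.22.
Break-even = $500.00 / $36.22 = 13.80 → 14 months.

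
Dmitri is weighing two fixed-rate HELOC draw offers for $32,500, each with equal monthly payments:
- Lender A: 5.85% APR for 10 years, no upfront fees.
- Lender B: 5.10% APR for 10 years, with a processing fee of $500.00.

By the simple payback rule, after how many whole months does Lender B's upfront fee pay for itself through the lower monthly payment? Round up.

Lender A: at 5.85% the monthly rate is 0.0048750, so the payment is 32,500 × 0.0048750 / (1 − 1.0048750^−120) = $358.37.
Lender B: at 5.10% the monthly rate is 0.0042500, so the payment is 32,500 × 0.0042500 / (1 − 1.0042500^−120) = $346.30.
Monthly savings = $358.37 − $346.30 = $12.07.
Break-even = $500.00 / $12.07 = 41.43 → 42 months.

42 months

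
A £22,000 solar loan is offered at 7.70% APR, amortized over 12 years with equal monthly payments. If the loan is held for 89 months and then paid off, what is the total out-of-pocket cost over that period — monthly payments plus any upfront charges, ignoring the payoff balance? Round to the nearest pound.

£20,874

At 7.70% the monthly rate is 0.0064167, so the payment is 22,000 × 0.0064167 / (1 − 1.0064167^−144) = £234.54.
Total outlay = 89 × £234.54 = £20,874.06.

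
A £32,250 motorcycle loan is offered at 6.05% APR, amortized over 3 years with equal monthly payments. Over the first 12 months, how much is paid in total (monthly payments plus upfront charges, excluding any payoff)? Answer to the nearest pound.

£11,782

At 6.05% the monthly rate is 0.0050417, so the payment is 32,250 × 0.0050417 / (1 − 1.0050417^−36) = £981.84.
Total outlay = 12 × £981.84 = £11,782.08.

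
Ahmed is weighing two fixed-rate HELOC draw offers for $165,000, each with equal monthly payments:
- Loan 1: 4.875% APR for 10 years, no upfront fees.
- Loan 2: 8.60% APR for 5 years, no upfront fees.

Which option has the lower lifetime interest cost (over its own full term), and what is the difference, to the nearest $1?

Loan 2 by $5,211

Loan 1: monthly rate = 4.875%/12 = 0.0040625; payment = 165,000 × 0.0040625 / (1 − (1+0.0040625)^−120) = $1,740.02.
Total interest on Loan 1 = 120 × $1,740.02 − $165,000 = $43,802.40.
Loan 2: at 8.60% the monthly rate is 0.0071667, so the payment is 165,000 × 0.0071667 / (1 − 1.0071667^−60) = $3,393.19.
Total interest on Loan 2 = 60 × $3,393.19 − $165,000 = $38,591.40.
Loan 2 is lower by $5,211.00.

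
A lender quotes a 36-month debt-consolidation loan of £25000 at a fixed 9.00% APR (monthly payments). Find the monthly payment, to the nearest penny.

Monthly rate = 9%/12 = 0.0075000; payment = 25,000 × 0.0075000 / (1 − (1+0.0075000)^−36) = £794.99.

£794.99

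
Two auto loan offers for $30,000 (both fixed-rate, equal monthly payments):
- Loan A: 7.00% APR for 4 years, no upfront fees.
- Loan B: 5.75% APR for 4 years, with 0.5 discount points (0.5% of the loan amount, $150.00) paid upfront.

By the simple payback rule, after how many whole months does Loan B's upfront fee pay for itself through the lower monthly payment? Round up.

Loan A: monthly rate = 7%/12 = 0.0058333; payment = 30,000 × 0.0058333 / (1 − (1+0.0058333)^−48) = $718.39.
Loan B: monthly rate = 5.75%/12 = 0.0047917; payment = 30,000 × 0.0047917 / (1 − (1+0.0047917)^−48) = $701.12.
Monthly savings = $718.39 − $701.12 = $17.27.
Break-even = $150.00 / $17.27 = 8.69 → 9 months.

9 months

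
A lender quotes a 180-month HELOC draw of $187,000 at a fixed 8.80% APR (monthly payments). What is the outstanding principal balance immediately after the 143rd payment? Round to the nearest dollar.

$60,550

With monthly rate i = 8.8%/12 = 0.0073333, the balance after k of n payments is P · [(1+i)^n − (1+i)^k] / [(1+i)^n − 1].
(1+0.0073333)^180 = 3.72543466 and (1+0.0073333)^143 = 2.84294433, so the balance is 187,000 × (3.72543466 − 2.84294433) / (3.72543466 − 1) = $60,550.23.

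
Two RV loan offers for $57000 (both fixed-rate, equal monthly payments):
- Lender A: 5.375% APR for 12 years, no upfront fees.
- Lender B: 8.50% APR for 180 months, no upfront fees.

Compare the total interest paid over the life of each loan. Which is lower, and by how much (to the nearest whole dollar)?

Lender A: monthly rate = 5.375%/12 = 0.0044792; payment = 57,000 × 0.0044792 / (1 − (1+0.0044792)^−144) = $537.97.
Total interest on Lender A = 144 × $537.97 − $57,000 = $20,467.68.
Lender B: monthly rate = 8.5%/12 = 0.0070833; payment = 57,000 × 0.0070833 / (1 − (1+0.0070833)^−180) = $561.30.
Total interest on Lender B = 180 × $561.30 − $57,000 = $44,034.00.
Lender A is lower by $23,566.32.

Lender A by $23,566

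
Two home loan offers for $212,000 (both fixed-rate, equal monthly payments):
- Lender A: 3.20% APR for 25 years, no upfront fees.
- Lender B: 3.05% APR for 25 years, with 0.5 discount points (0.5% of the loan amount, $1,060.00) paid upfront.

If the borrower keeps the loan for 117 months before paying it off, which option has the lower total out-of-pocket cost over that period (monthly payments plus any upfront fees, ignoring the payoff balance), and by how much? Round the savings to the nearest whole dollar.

Lender A: at 3.20% the monthly rate is 0.0026667, so the payment is 212,000 × 0.0026667 / (1 − 1.0026667^−300) = $1,027.52.
Lender B: at 3.05% the monthly rate is 0.0025417, so the payment is 212,000 × 0.0025417 / (1 − 1.0025417^−300) = $1,010.85.
Over 117 months: Lender A costs 117 × $1,027.52 = $120,219.84; Lender B costs 117 × $1,010.85 + $1,060.00 = $119,329.45.
Lender B is cheaper by $120,219.84 − $119,329.45 = $890.39.

Lender B by $890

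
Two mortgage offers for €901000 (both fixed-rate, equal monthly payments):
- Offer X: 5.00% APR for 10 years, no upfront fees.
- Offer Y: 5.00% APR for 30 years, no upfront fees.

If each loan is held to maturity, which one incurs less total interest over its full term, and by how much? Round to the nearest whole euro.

Offer X by €594,454

Offer X: monthly rate = 5%/12 = 0.0041667; payment = 901,000 × 0.0041667 / (1 − (1+0.0041667)^−120) = €9,556.50.
Total interest on Offer X = 120 × €9,556.50 − €901,000 = €245,780.00.
Offer Y: at 5.00% the monthly rate is 0.0041667, so the payment is 901,000 × 0.0041667 / (1 − 1.0041667^−360) = €4,836.76.
Total interest on Offer Y = 360 × €4,836.76 − €901,000 = €840,233.60.
Offer X is lower by €594,453.60.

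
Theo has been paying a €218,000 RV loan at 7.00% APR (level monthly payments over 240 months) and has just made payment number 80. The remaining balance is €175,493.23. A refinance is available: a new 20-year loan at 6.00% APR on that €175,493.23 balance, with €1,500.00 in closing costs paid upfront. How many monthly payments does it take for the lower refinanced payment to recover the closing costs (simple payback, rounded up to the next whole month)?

Current payment = 218,000 × 7%/12 / (1 − (1+0.0058333)^−240) = €1,690.15.
Refinanced payment = 175,493.23 × 0.0050000 / (1 − (1+0.0050000)^−240) = €1,257.29.
Monthly savings = €1,690.15 − €1,257.29 = €432.86.
Break-even = €1,500.00 / €432.86 = 3.47 → 4 months.

4 months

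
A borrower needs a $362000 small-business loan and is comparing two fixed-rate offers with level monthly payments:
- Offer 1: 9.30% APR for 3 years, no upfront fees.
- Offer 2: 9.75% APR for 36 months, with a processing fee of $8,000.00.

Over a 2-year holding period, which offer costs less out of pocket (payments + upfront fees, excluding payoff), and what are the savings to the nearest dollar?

Offer 1: at 9.30% the monthly rate is 0.0077500, so the payment is 362,000 × 0.0077500 / (1 − 1.0077500^−36) = $11,562.11.
Offer 2: at 9.75% the monthly rate is 0.0081250, so the payment is 362,000 × 0.0081250 / (1 − 1.0081250^−36) = $11,638.28.
Over 24 months: Offer 1 costs 24 × $11,562.11 = $277,490.64; Offer 2 costs 24 × $11,638.28 + $8,000.00 = $287,318.72.
Offer 1 is cheaper by $287,318.72 − $277,490.64 = $9,828.08.

Offer 1 by $9,828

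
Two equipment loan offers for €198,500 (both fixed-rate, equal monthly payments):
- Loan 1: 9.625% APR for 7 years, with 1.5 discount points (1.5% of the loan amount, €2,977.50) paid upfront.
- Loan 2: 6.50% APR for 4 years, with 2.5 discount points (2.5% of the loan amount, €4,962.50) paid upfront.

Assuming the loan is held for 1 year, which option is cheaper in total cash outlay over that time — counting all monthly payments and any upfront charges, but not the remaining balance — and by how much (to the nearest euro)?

Loan 1 by €19,390

Loan 1: at 9.625% the monthly rate is 0.0080208, so the payment is 198,500 × 0.0080208 / (1 − 1.0080208^−84) = €3,257.00.
Loan 2: at 6.50% the monthly rate is 0.0054167, so the payment is 198,500 × 0.0054167 / (1 − 1.0054167^−48) = €4,707.42.
Over 12 months: Loan 1 costs 12 × €3,257.00 + €2,977.50 = €42,061.50; Loan 2 costs 12 × €4,707.42 + €4,962.50 = €61,451.54.
Loan 1 is cheaper by €61,451.54 − €42,061.50 = €19,390.04.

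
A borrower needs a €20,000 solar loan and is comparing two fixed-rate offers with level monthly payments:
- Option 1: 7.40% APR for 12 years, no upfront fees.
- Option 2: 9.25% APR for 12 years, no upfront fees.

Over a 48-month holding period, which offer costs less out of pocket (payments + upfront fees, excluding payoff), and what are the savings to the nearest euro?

Option 1 by €982

Option 1: monthly rate = 7.4%/12 = 0.0061667; payment = 20,000 × 0.0061667 / (1 − (1+0.0061667)^−144) = €209.97.
Option 2: monthly rate = 9.25%/12 = 0.0077083; payment = 20,000 × 0.0077083 / (1 − (1+0.0077083)^−144) = €230.43.
Over 48 months: Option 1 costs 48 × €209.97 = €10,078.56; Option 2 costs 48 × €230.43 = €11,060.64.
Option 1 is cheaper by €11,060.64 − €10,078.56 = €982.08.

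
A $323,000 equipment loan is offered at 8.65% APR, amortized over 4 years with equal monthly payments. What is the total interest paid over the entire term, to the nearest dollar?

At 8.65% the monthly rate is 0.0072083, so the payment is 323,000 × 0.0072083 / (1 − 1.0072083^−48) = $7,984.30.
Total paid = 48 × $7,984.30 = $383,246.40; interest = $383,246.40 − $323,000 = $60,246.40.

$60,246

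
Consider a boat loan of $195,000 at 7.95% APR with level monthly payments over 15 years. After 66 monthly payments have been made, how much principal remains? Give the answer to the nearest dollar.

$148,333

With monthly rate i = 7.95%/12 = 0.0066250, the balance after k of n payments is P · [(1+i)^n − (1+i)^k] / [(1+i)^n − 1].
(1+0.0066250)^180 = 3.28237486 and (1+0.0066250)^66 = 1.54621185, so the balance is 195,000 × (3.28237486 − 1.54621185) / (3.28237486 − 1) = $148,333.12.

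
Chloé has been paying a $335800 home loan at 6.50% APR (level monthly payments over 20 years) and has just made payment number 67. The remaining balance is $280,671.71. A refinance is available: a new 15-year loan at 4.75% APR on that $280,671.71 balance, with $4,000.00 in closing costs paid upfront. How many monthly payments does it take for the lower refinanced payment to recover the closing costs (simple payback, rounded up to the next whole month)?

13 months

Current payment = 335,800 × 6.5%/12 / (1 − (1+0.0054167)^−240) = $2,503.63.
Refinanced payment = 280,671.71 × 0.0039583 / (1 − (1+0.0039583)^−180) = $2,183.15.
Monthly savings = $2,503.63 − $2,183.15 = $320.48.
Break-even = $4,000.00 / $320.48 = 12.48 → 13 months.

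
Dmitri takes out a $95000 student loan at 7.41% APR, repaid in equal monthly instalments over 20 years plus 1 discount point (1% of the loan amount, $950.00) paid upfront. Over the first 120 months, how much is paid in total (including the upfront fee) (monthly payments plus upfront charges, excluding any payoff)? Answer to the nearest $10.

$92,160

At 7.41% the monthly rate is 0.0061750, so the payment is 95,000 × 0.0061750 / (1 − 1.0061750^−240) = $760.09.
Total outlay = 120 × $760.09 + $950.00 = $92,160.80.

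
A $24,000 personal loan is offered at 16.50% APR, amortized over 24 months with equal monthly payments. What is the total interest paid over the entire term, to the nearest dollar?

Monthly rate = 16.5%/12 = 0.0137500; payment = 24,000 × 0.0137500 / (1 − (1+0.0137500)^−24) = $1,180.86.
Total paid = 24 × $1,180.86 = $28,340.64; interest = $28,340.64 − $24,000 = $4,340.64.

$4,341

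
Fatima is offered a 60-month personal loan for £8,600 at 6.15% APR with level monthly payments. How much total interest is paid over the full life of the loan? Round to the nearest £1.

£1,412

At 6.15% the monthly rate is 0.0051250, so the payment is 8,600 × 0.0051250 / (1 − 1.0051250^−60) = £166.86.
Total paid = 60 × £166.86 = £10,011.60; interest = £10,011.60 − £8,600 = £1,411.60.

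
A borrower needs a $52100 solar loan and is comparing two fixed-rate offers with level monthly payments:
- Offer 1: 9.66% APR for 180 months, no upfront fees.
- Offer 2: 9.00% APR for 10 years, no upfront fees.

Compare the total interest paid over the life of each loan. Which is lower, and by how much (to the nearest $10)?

Offer 1: at 9.66% the monthly rate is 0.0080500, so the payment is 52,100 × 0.0080500 / (1 − 1.0080500^−180) = $549.08.
Total interest on Offer 1 = 180 × $549.08 − $52,100 = $46,734.40.
Offer 2: monthly rate = 9%/12 = 0.0075000; payment = 52,100 × 0.0075000 / (1 − (1+0.0075000)^−120) = $659.98.
Total interest on Offer 2 = 120 × $659.98 − $52,100 = $27,097.60.
Offer 2 is lower by $19,636.80.

Offer 2 by $19,640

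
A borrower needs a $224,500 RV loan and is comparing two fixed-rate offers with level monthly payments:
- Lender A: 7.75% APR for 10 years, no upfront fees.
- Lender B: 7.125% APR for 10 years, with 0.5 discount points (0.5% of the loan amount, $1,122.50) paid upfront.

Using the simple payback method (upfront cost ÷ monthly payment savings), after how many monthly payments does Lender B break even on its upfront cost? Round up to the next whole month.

Lender A: at 7.75% the monthly rate is 0.0064583, so the payment is 224,500 × 0.0064583 / (1 − 1.0064583^−120) = $2,694.24.
Lender B: at 7.125% the monthly rate is 0.0059375, so the payment is 224,500 × 0.0059375 / (1 − 1.0059375^−120) = $2,621.12.
Monthly savings = $2,694.24 − $2,621.12 = $73.12.
Break-even = $1,122.50 / $73.12 = 15.35 → 16 months.

16 months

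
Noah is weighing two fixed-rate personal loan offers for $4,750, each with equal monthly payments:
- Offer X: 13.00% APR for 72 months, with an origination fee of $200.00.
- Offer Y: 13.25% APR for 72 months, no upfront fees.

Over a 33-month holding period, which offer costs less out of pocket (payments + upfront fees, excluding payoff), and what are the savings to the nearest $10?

Offer Y by $180

Offer X: at 13.00% the monthly rate is 0.0108333, so the payment is 4,750 × 0.0108333 / (1 − 1.0108333^−72) = $95.35.
Offer Y: monthly rate = 13.25%/12 = 0.0110417; payment = 4,750 × 0.0110417 / (1 − (1+0.0110417)^−72) = $95.98.
Over 33 months: Offer X costs 33 × $95.35 + $200.00 = $3,346.55; Offer Y costs 33 × $95.98 = $3,167.34.
Offer Y is cheaper by $3,346.55 − $3,167.34 = $179.21.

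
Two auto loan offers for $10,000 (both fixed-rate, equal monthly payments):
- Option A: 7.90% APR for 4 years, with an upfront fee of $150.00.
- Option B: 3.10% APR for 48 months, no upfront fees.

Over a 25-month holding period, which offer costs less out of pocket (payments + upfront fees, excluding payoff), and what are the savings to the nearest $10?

Option A: at 7.90% the monthly rate is 0.0065833, so the payment is 10,000 × 0.0065833 / (1 − 1.0065833^−48) = $243.66.
Option B: at 3.10% the monthly rate is 0.0025833, so the payment is 10,000 × 0.0025833 / (1 − 1.0025833^−48) = $221.79.
Over 25 months: Option A costs 25 × $243.66 + $150.00 = $6,241.50; Option B costs 25 × $221.79 = $5,544.75.
Option B is cheaper by $6,241.50 − $5,544.75 = $696.75.

Option B by $700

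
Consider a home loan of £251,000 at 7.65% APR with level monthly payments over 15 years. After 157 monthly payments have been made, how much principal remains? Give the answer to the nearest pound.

With monthly rate i = 7.65%/12 = 0.0063750, the balance after k of n payments is P · [(1+i)^n − (1+i)^k] / [(1+i)^n − 1].
(1+0.0063750)^180 = 3.13885416 and (1+0.0063750)^157 = 2.71203210, so the balance is 251,000 × (3.13885416 − 2.71203210) / (3.13885416 − 1) = £50,088.66.

£50,089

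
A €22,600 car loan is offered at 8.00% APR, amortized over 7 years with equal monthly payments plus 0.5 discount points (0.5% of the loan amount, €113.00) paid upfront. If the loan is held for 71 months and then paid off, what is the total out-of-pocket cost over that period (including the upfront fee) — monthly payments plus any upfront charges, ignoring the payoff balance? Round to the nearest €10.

€25,120

Monthly rate = 8%/12 = 0.0066667; payment = 22,600 × 0.0066667 / (1 − (1+0.0066667)^−84) = €352.25.
Total outlay = 71 × €352.25 + €113.00 = €25,122.75.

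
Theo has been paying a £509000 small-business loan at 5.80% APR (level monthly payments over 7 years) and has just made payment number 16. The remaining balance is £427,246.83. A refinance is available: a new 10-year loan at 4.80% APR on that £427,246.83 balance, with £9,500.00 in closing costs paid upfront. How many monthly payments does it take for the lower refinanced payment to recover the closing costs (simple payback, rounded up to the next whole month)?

4 months

Current payment = 509,000 × 5.8%/12 / (1 − (1+0.0048333)^−84) = £7,387.05.
Refinanced payment = 427,246.83 × 0.0040000 / (1 − (1+0.0040000)^−120) = £4,489.96.
Monthly savings = £7,387.05 − £4,489.96 = £2,897.09.
Break-even = £9,500.00 / £2,897.09 = 3.28 → 4 months.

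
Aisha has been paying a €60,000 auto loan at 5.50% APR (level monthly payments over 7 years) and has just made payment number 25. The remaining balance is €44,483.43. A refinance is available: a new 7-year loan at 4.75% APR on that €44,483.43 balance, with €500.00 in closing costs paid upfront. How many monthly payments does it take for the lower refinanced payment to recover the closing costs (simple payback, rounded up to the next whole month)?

3 months

Current payment = 60,000 × 5.5%/12 / (1 − (1+0.0045833)^−84) = €862.20.
Refinanced payment = 44,483.43 × 0.0039583 / (1 − (1+0.0039583)^−84) = €623.51.
Monthly savings = €862.20 − €623.51 = €238.69.
Break-even = €500.00 / €238.69 = 2.09 → 3 months.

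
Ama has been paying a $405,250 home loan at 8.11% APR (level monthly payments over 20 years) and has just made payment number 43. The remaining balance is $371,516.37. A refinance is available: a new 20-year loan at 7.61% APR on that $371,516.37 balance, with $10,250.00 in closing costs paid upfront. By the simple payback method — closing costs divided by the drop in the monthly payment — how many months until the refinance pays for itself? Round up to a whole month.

26 months

Current payment = 405,250 × 8.11%/12 / (1 − (1+0.0067583)^−240) = $3,417.47.
Refinanced payment = 371,516.37 × 0.0063417 / (1 − (1+0.0063417)^−240) = $3,017.95.
Monthly savings = $3,417.47 − $3,017.95 = $399.52.
Break-even = $10,250.00 / $399.52 = 25.66 → 26 months.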